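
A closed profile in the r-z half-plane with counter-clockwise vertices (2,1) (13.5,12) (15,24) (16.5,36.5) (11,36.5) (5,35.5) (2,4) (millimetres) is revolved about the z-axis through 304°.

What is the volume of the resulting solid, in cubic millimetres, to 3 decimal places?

Profile (r,z), 7 vertices: (2,1) (13.5,12) (15,24) (16.5,36.5) (11,36.5) (5,35.5) (2,4)
edge 0: (2,1)→(13.5,12)  cross = 2·12 − 13.5·1 = 10.5000; (r_i+r_j)·cross = 15.5·10.5000 = 162.7500
edge 1: (13.5,12)→(15,24)  cross = 13.5·24 − 15·12 = 144.0000; (r_i+r_j)·cross = 28.5·144.0000 = 4104.0000
edge 2: (15,24)→(16.5,36.5)  cross = 15·36.5 − 16.5·24 = 151.5000; (r_i+r_j)·cross = 31.5·151.5000 = 4772.2500
edge 3: (16.5,36.5)→(11,36.5)  cross = 16.5·36.5 − 11·36.5 = 200.7500; (r_i+r_j)·cross = 27.5·200.7500 = 5520.6250
edge 4: (11,36.5)→(5,35.5)  cross = 11·35.5 − 5·36.5 = 208.0000; (r_i+r_j)·cross = 16·208.0000 = 3328.0000
edge 5: (5,35.5)→(2,4)  cross = 5·4 − 2·35.5 = -51.0000; (r_i+r_j)·cross = 7·-51.0000 = -357.0000
edge 6: (2,4)→(2,1)  cross = 2·1 − 2·4 = -6.0000; (r_i+r_j)·cross = 4·-6.0000 = -24.0000
Σcross = 657.7500 → A = |Σcross|/2 = 328.8750 mm²
Σ(r_i+r_j)·cross = 17506.6250 → first moment M = |Σ|/6 = 2917.7708
R_c = M/A = 2917.7708/328.8750 = 8.8720 mm
θ = 304° = 5.305801 rad
V = θ·R_c·A = 5.305801·8.8720·328.8750 = 15481.111 mm³

Volume = 15481.111 mm³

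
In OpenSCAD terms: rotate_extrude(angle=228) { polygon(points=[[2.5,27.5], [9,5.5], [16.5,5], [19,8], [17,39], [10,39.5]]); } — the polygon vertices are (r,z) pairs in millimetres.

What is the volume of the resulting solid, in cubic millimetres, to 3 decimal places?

Volume = 19261.633 mm³

Profile (r,z), 6 vertices: (2.5,27.5) (9,5.5) (16.5,5) (19,8) (17,39) (10,39.5)
edge 0: (2.5,27.5)→(9,5.5)  cross = 2.5·5.5 − 9·27.5 = -233.7500; (r_i+r_j)·cross = 11.5·-233.7500 = -2688.1250
edge 1: (9,5.5)→(16.5,5)  cross = 9·5 − 16.5·5.5 = -45.7500; (r_i+r_j)·cross = 25.5·-45.7500 = -1166.6250
edge 2: (16.5,5)→(19,8)  cross = 16.5·8 − 19·5 = 37.0000; (r_i+r_j)·cross = 35.5·37.0000 = 1313.5000
edge 3: (19,8)→(17,39)  cross = 19·39 − 17·8 = 605.0000; (r_i+r_j)·cross = 36·605.0000 = 21780.0000
edge 4: (17,39)→(10,39.5)  cross = 17·39.5 − 10·39 = 281.5000; (r_i+r_j)·cross = 27·281.5000 = 7600.5000
edge 5: (10,39.5)→(2.5,27.5)  cross = 10·27.5 − 2.5·39.5 = 176.2500; (r_i+r_j)·cross = 12.5·176.2500 = 2203.1250
Σcross = 820.2500 → A = |Σcross|/2 = 410.1250 mm²
Σ(r_i+r_j)·cross = 29042.3750 → first moment M = |Σ|/6 = 4840.3958
R_c = M/A = 4840.3958/410.1250 = 11.8022 mm
θ = 228° = 3.979351 rad
V = θ·R_c·A = 3.979351·11.8022·410.1250 = 19261.633 mm³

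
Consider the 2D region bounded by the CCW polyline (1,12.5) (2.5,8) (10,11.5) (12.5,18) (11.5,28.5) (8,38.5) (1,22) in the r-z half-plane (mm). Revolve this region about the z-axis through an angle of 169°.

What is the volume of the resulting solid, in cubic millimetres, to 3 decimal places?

Profile (r,z), 7 vertices: (1,12.5) (2.5,8) (10,11.5) (12.5,18) (11.5,28.5) (8,38.5) (1,22)
edge 0: (1,12.5)→(2.5,8)  cross = 1·8 − 2.5·12.5 = -23.2500; (r_i+r_j)·cross = 3.5·-23.2500 = -81.3750
edge 1: (2.5,8)→(10,11.5)  cross = 2.5·11.5 − 10·8 = -51.2500; (r_i+r_j)·cross = 12.5·-51.2500 = -640.6250
edge 2: (10,11.5)→(12.5,18)  cross = 10·18 − 12.5·11.5 = 36.2500; (r_i+r_j)·cross = 22.5·36.2500 = 815.6250
edge 3: (12.5,18)→(11.5,28.5)  cross = 12.5·28.5 − 11.5·18 = 149.2500; (r_i+r_j)·cross = 24·149.2500 = 3582.0000
edge 4: (11.5,28.5)→(8,38.5)  cross = 11.5·38.5 − 8·28.5 = 214.7500; (r_i+r_j)·cross = 19.5·214.7500 = 4187.6250
edge 5: (8,38.5)→(1,22)  cross = 8·22 − 1·38.5 = 137.5000; (r_i+r_j)·cross = 9·137.5000 = 1237.5000
edge 6: (1,22)→(1,12.5)  cross = 1·12.5 − 1·22 = -9.5000; (r_i+r_j)·cross = 2·-9.5000 = -19.0000
Σcross = 453.7500 → A = |Σcross|/2 = 226.8750 mm²
Σ(r_i+r_j)·cross = 9081.7500 → first moment M = |Σ|/6 = 1513.6250
R_c = M/A = 1513.6250/226.8750 = 6.6716 mm
θ = 169° = 2.949606 rad
V = θ·R_c·A = 2.949606·6.6716·226.8750 = 4464.598 mm³

Volume = 4464.598 mm³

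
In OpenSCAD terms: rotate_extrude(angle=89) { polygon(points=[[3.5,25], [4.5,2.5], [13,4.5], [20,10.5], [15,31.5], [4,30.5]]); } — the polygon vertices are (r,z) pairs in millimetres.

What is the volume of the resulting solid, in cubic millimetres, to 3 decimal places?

Profile (r,z), 6 vertices: (3.5,25) (4.5,2.5) (13,4.5) (20,10.5) (15,31.5) (4,30.5)
edge 0: (3.5,25)→(4.5,2.5)  cross = 3.5·2.5 − 4.5·25 = -103.7500; (r_i+r_j)·cross = 8·-103.7500 = -830.0000
edge 1: (4.5,2.5)→(13,4.5)  cross = 4.5·4.5 − 13·2.5 = -12.2500; (r_i+r_j)·cross = 17.5·-12.2500 = -214.3750
edge 2: (13,4.5)→(20,10.5)  cross = 13·10.5 − 20·4.5 = 46.5000; (r_i+r_j)·cross = 33·46.5000 = 1534.5000
edge 3: (20,10.5)→(15,31.5)  cross = 20·31.5 − 15·10.5 = 472.5000; (r_i+r_j)·cross = 35·472.5000 = 16537.5000
edge 4: (15,31.5)→(4,30.5)  cross = 15·30.5 − 4·31.5 = 331.5000; (r_i+r_j)·cross = 19·331.5000 = 6298.5000
edge 5: (4,30.5)→(3.5,25)  cross = 4·25 − 3.5·30.5 = -6.7500; (r_i+r_j)·cross = 7.5·-6.7500 = -50.6250
Σcross = 727.7500 → A = |Σcross|/2 = 363.8750 mm²
Σ(r_i+r_j)·cross = 23275.5000 → first moment M = |Σ|/6 = 3879.2500
R_c = M/A = 3879.2500/363.8750 = 10.6609 mm
θ = 89° = 1.553343 rad
V = θ·R_c·A = 1.553343·10.6609·363.8750 = 6025.806 mm³

Volume = 6025.806 mm³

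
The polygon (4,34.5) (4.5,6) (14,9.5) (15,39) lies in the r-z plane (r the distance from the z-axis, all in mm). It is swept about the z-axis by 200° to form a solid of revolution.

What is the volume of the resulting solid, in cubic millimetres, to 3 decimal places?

Profile (r,z), 4 vertices: (4,34.5) (4.5,6) (14,9.5) (15,39)
edge 0: (4,34.5)→(4.5,6)  cross = 4·6 − 4.5·34.5 = -131.2500; (r_i+r_j)·cross = 8.5·-131.2500 = -1115.6250
edge 1: (4.5,6)→(14,9.5)  cross = 4.5·9.5 − 14·6 = -41.2500; (r_i+r_j)·cross = 18.5·-41.2500 = -763.1250
edge 2: (14,9.5)→(15,39)  cross = 14·39 − 15·9.5 = 403.5000; (r_i+r_j)·cross = 29·403.5000 = 11701.5000
edge 3: (15,39)→(4,34.5)  cross = 15·34.5 − 4·39 = 361.5000; (r_i+r_j)·cross = 19·361.5000 = 6868.5000
Σcross = 592.5000 → A = |Σcross|/2 = 296.2500 mm²
Σ(r_i+r_j)·cross = 16691.2500 → first moment M = |Σ|/6 = 2781.8750
R_c = M/A = 2781.8750/296.2500 = 9.3903 mm
θ = 200° = 3.490659 rad
V = θ·R_c·A = 3.490659·9.3903·296.2500 = 9710.576 mm³

Volume = 9710.576 mm³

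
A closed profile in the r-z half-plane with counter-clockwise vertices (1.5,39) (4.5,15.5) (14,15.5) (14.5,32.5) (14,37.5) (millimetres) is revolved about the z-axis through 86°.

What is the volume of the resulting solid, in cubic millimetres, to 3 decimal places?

Volume = 3263.388 mm³

Profile (r,z), 5 vertices: (1.5,39) (4.5,15.5) (14,15.5) (14.5,32.5) (14,37.5)
edge 0: (1.5,39)→(4.5,15.5)  cross = 1.5·15.5 − 4.5·39 = -152.2500; (r_i+r_j)·cross = 6·-152.2500 = -913.5000
edge 1: (4.5,15.5)→(14,15.5)  cross = 4.5·15.5 − 14·15.5 = -147.2500; (r_i+r_j)·cross = 18.5·-147.2500 = -2724.1250
edge 2: (14,15.5)→(14.5,32.5)  cross = 14·32.5 − 14.5·15.5 = 230.2500; (r_i+r_j)·cross = 28.5·230.2500 = 6562.1250
edge 3: (14.5,32.5)→(14,37.5)  cross = 14.5·37.5 − 14·32.5 = 88.7500; (r_i+r_j)·cross = 28.5·88.7500 = 2529.3750
edge 4: (14,37.5)→(1.5,39)  cross = 14·39 − 1.5·37.5 = 489.7500; (r_i+r_j)·cross = 15.5·489.7500 = 7591.1250
Σcross = 509.2500 → A = |Σcross|/2 = 254.6250 mm²
Σ(r_i+r_j)·cross = 13045.0000 → first moment M = |Σ|/6 = 2174.1667
R_c = M/A = 2174.1667/254.6250 = 8.5387 mm
θ = 86° = 1.500983 rad
V = θ·R_c·A = 1.500983·8.5387·254.6250 = 3263.388 mm³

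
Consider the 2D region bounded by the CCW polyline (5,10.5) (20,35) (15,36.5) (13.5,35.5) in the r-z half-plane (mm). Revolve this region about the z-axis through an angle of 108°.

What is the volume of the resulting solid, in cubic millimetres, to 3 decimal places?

Volume = 2127.329 mm³

Profile (r,z), 4 vertices: (5,10.5) (20,35) (15,36.5) (13.5,35.5)
edge 0: (5,10.5)→(20,35)  cross = 5·35 − 20·10.5 = -35.0000; (r_i+r_j)·cross = 25·-35.0000 = -875.0000
edge 1: (20,35)→(15,36.5)  cross = 20·36.5 − 15·35 = 205.0000; (r_i+r_j)·cross = 35·205.0000 = 7175.0000
edge 2: (15,36.5)→(13.5,35.5)  cross = 15·35.5 − 13.5·36.5 = 39.7500; (r_i+r_j)·cross = 28.5·39.7500 = 1132.8750
edge 3: (13.5,35.5)→(5,10.5)  cross = 13.5·10.5 − 5·35.5 = -35.7500; (r_i+r_j)·cross = 18.5·-35.7500 = -661.3750
Σcross = 174.0000 → A = |Σcross|/2 = 87.0000 mm²
Σ(r_i+r_j)·cross = 6771.5000 → first moment M = |Σ|/6 = 1128.5833
R_c = M/A = 1128.5833/87.0000 = 12.9722 mm
θ = 108° = 1.884956 rad
V = θ·R_c·A = 1.884956·12.9722·87.0000 = 2127.329 mm³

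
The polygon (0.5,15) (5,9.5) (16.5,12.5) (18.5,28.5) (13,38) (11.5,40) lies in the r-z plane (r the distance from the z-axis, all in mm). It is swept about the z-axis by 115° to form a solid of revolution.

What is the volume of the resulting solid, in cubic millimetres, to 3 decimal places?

Volume = 6787.273 mm³

Profile (r,z), 6 vertices: (0.5,15) (5,9.5) (16.5,12.5) (18.5,28.5) (13,38) (11.5,40)
edge 0: (0.5,15)→(5,9.5)  cross = 0.5·9.5 − 5·15 = -70.2500; (r_i+r_j)·cross = 5.5·-70.2500 = -386.3750
edge 1: (5,9.5)→(16.5,12.5)  cross = 5·12.5 − 16.5·9.5 = -94.2500; (r_i+r_j)·cross = 21.5·-94.2500 = -2026.3750
edge 2: (16.5,12.5)→(18.5,28.5)  cross = 16.5·28.5 − 18.5·12.5 = 239.0000; (r_i+r_j)·cross = 35·239.0000 = 8365.0000
edge 3: (18.5,28.5)→(13,38)  cross = 18.5·38 − 13·28.5 = 332.5000; (r_i+r_j)·cross = 31.5·332.5000 = 10473.7500
edge 4: (13,38)→(11.5,40)  cross = 13·40 − 11.5·38 = 83.0000; (r_i+r_j)·cross = 24.5·83.0000 = 2033.5000
edge 5: (11.5,40)→(0.5,15)  cross = 11.5·15 − 0.5·40 = 152.5000; (r_i+r_j)·cross = 12·152.5000 = 1830.0000
Σcross = 642.5000 → A = |Σcross|/2 = 321.2500 mm²
Σ(r_i+r_j)·cross = 20289.5000 → first moment M = |Σ|/6 = 3381.5833
R_c = M/A = 3381.5833/321.2500 = 10.5263 mm
θ = 115° = 2.007129 rad
V = θ·R_c·A = 2.007129·10.5263·321.2500 = 6787.273 mm³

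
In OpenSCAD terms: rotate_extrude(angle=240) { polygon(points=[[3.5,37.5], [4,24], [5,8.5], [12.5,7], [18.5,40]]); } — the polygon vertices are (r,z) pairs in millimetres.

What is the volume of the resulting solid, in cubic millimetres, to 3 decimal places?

Profile (r,z), 5 vertices: (3.5,37.5) (4,24) (5,8.5) (12.5,7) (18.5,40)
edge 0: (3.5,37.5)→(4,24)  cross = 3.5·24 − 4·37.5 = -66.0000; (r_i+r_j)·cross = 7.5·-66.0000 = -495.0000
edge 1: (4,24)→(5,8.5)  cross = 4·8.5 − 5·24 = -86.0000; (r_i+r_j)·cross = 9·-86.0000 = -774.0000
edge 2: (5,8.5)→(12.5,7)  cross = 5·7 − 12.5·8.5 = -71.2500; (r_i+r_j)·cross = 17.5·-71.2500 = -1246.8750
edge 3: (12.5,7)→(18.5,40)  cross = 12.5·40 − 18.5·7 = 370.5000; (r_i+r_j)·cross = 31·370.5000 = 11485.5000
edge 4: (18.5,40)→(3.5,37.5)  cross = 18.5·37.5 − 3.5·40 = 553.7500; (r_i+r_j)·cross = 22·553.7500 = 12182.5000
Σcross = 701.0000 → A = |Σcross|/2 = 350.5000 mm²
Σ(r_i+r_j)·cross = 21152.1250 → first moment M = |Σ|/6 = 3525.3542
R_c = M/A = 3525.3542/350.5000 = 10.0581 mm
θ = 240° = 4.188790 rad
V = θ·R_c·A = 4.188790·10.0581·350.5000 = 14766.969 mm³

Volume = 14766.969 mm³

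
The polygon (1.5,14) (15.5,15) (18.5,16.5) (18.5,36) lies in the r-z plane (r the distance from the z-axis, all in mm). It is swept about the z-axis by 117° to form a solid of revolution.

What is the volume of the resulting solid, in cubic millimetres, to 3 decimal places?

Volume = 4561.141 mm³

Profile (r,z), 4 vertices: (1.5,14) (15.5,15) (18.5,16.5) (18.5,36)
edge 0: (1.5,14)→(15.5,15)  cross = 1.5·15 − 15.5·14 = -194.5000; (r_i+r_j)·cross = 17·-194.5000 = -3306.5000
edge 1: (15.5,15)→(18.5,16.5)  cross = 15.5·16.5 − 18.5·15 = -21.7500; (r_i+r_j)·cross = 34·-21.7500 = -739.5000
edge 2: (18.5,16.5)→(18.5,36)  cross = 18.5·36 − 18.5·16.5 = 360.7500; (r_i+r_j)·cross = 37·360.7500 = 13347.7500
edge 3: (18.5,36)→(1.5,14)  cross = 18.5·14 − 1.5·36 = 205.0000; (r_i+r_j)·cross = 20·205.0000 = 4100.0000
Σcross = 349.5000 → A = |Σcross|/2 = 174.7500 mm²
Σ(r_i+r_j)·cross = 13401.7500 → first moment M = |Σ|/6 = 2233.6250
R_c = M/A = 2233.6250/174.7500 = 12.7818 mm
θ = 117° = 2.042035 rad
V = θ·R_c·A = 2.042035·12.7818·174.7500 = 4561.141 mm³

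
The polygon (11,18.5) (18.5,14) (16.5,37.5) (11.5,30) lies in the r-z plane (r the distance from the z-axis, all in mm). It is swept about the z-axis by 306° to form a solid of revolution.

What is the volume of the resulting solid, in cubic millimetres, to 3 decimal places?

Volume = 8714.032 mm³

Profile (r,z), 4 vertices: (11,18.5) (18.5,14) (16.5,37.5) (11.5,30)
edge 0: (11,18.5)→(18.5,14)  cross = 11·14 − 18.5·18.5 = -188.2500; (r_i+r_j)·cross = 29.5·-188.2500 = -5553.3750
edge 1: (18.5,14)→(16.5,37.5)  cross = 18.5·37.5 − 16.5·14 = 462.7500; (r_i+r_j)·cross = 35·462.7500 = 16196.2500
edge 2: (16.5,37.5)→(11.5,30)  cross = 16.5·30 − 11.5·37.5 = 63.7500; (r_i+r_j)·cross = 28·63.7500 = 1785.0000
edge 3: (11.5,30)→(11,18.5)  cross = 11.5·18.5 − 11·30 = -117.2500; (r_i+r_j)·cross = 22.5·-117.2500 = -2638.1250
Σcross = 221.0000 → A = |Σcross|/2 = 110.5000 mm²
Σ(r_i+r_j)·cross = 9789.7500 → first moment M = |Σ|/6 = 1631.6250
R_c = M/A = 1631.6250/110.5000 = 14.7658 mm
θ = 306° = 5.340708 rad
V = θ·R_c·A = 5.340708·14.7658·110.5000 = 8714.032 mm³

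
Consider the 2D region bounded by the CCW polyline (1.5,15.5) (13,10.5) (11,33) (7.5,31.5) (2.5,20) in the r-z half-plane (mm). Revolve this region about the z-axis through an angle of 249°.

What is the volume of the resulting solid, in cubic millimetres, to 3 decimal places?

Profile (r,z), 5 vertices: (1.5,15.5) (13,10.5) (11,33) (7.5,31.5) (2.5,20)
edge 0: (1.5,15.5)→(13,10.5)  cross = 1.5·10.5 − 13·15.5 = -185.7500; (r_i+r_j)·cross = 14.5·-185.7500 = -2693.3750
edge 1: (13,10.5)→(11,33)  cross = 13·33 − 11·10.5 = 313.5000; (r_i+r_j)·cross = 24·313.5000 = 7524.0000
edge 2: (11,33)→(7.5,31.5)  cross = 11·31.5 − 7.5·33 = 99.0000; (r_i+r_j)·cross = 18.5·99.0000 = 1831.5000
edge 3: (7.5,31.5)→(2.5,20)  cross = 7.5·20 − 2.5·31.5 = 71.2500; (r_i+r_j)·cross = 10·71.2500 = 712.5000
edge 4: (2.5,20)→(1.5,15.5)  cross = 2.5·15.5 − 1.5·20 = 8.7500; (r_i+r_j)·cross = 4·8.7500 = 35.0000
Σcross = 306.7500 → A = |Σcross|/2 = 153.3750 mm²
Σ(r_i+r_j)·cross = 7409.6250 → first moment M = |Σ|/6 = 1234.9375
R_c = M/A = 1234.9375/153.3750 = 8.0518 mm
θ = 249° = 4.345870 rad
V = θ·R_c·A = 4.345870·8.0518·153.3750 = 5366.878 mm³

Volume = 5366.878 mm³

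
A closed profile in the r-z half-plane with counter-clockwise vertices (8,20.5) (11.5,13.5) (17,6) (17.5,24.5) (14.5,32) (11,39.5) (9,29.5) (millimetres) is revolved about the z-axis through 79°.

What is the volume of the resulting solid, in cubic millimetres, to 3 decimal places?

Profile (r,z), 7 vertices: (8,20.5) (11.5,13.5) (17,6) (17.5,24.5) (14.5,32) (11,39.5) (9,29.5)
edge 0: (8,20.5)→(11.5,13.5)  cross = 8·13.5 − 11.5·20.5 = -127.7500; (r_i+r_j)·cross = 19.5·-127.7500 = -2491.1250
edge 1: (11.5,13.5)→(17,6)  cross = 11.5·6 − 17·13.5 = -160.5000; (r_i+r_j)·cross = 28.5·-160.5000 = -4574.2500
edge 2: (17,6)→(17.5,24.5)  cross = 17·24.5 − 17.5·6 = 311.5000; (r_i+r_j)·cross = 34.5·311.5000 = 10746.7500
edge 3: (17.5,24.5)→(14.5,32)  cross = 17.5·32 − 14.5·24.5 = 204.7500; (r_i+r_j)·cross = 32·204.7500 = 6552.0000
edge 4: (14.5,32)→(11,39.5)  cross = 14.5·39.5 − 11·32 = 220.7500; (r_i+r_j)·cross = 25.5·220.7500 = 5629.1250
edge 5: (11,39.5)→(9,29.5)  cross = 11·29.5 − 9·39.5 = -31.0000; (r_i+r_j)·cross = 20·-31.0000 = -620.0000
edge 6: (9,29.5)→(8,20.5)  cross = 9·20.5 − 8·29.5 = -51.5000; (r_i+r_j)·cross = 17·-51.5000 = -875.5000
Σcross = 366.2500 → A = |Σcross|/2 = 183.1250 mm²
Σ(r_i+r_j)·cross = 14367.0000 → first moment M = |Σ|/6 = 2394.5000
R_c = M/A = 2394.5000/183.1250 = 13.0758 mm
θ = 79° = 1.378810 rad
V = θ·R_c·A = 1.378810·13.0758·183.1250 = 3301.561 mm³

Volume = 3301.561 mm³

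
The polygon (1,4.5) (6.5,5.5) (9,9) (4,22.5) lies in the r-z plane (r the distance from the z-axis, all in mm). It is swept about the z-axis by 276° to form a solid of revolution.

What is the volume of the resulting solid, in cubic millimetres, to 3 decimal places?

Profile (r,z), 4 vertices: (1,4.5) (6.5,5.5) (9,9) (4,22.5)
edge 0: (1,4.5)→(6.5,5.5)  cross = 1·5.5 − 6.5·4.5 = -23.7500; (r_i+r_j)·cross = 7.5·-23.7500 = -178.1250
edge 1: (6.5,5.5)→(9,9)  cross = 6.5·9 − 9·5.5 = 9.0000; (r_i+r_j)·cross = 15.5·9.0000 = 139.5000
edge 2: (9,9)→(4,22.5)  cross = 9·22.5 − 4·9 = 166.5000; (r_i+r_j)·cross = 13·166.5000 = 2164.5000
edge 3: (4,22.5)→(1,4.5)  cross = 4·4.5 − 1·22.5 = -4.5000; (r_i+r_j)·cross = 5·-4.5000 = -22.5000
Σcross = 147.2500 → A = |Σcross|/2 = 73.6250 mm²
Σ(r_i+r_j)·cross = 2103.3750 → first moment M = |Σ|/6 = 350.5625
R_c = M/A = 350.5625/73.6250 = 4.7615 mm
θ = 276° = 4.817109 rad
V = θ·R_c·A = 4.817109·4.7615·73.6250 = 1688.698 mm³

Volume = 1688.698 mm³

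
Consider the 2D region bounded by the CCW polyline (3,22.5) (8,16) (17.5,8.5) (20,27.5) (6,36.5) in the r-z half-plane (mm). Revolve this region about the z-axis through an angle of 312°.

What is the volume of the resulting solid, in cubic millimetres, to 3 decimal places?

Profile (r,z), 5 vertices: (3,22.5) (8,16) (17.5,8.5) (20,27.5) (6,36.5)
edge 0: (3,22.5)→(8,16)  cross = 3·16 − 8·22.5 = -132.0000; (r_i+r_j)·cross = 11·-132.0000 = -1452.0000
edge 1: (8,16)→(17.5,8.5)  cross = 8·8.5 − 17.5·16 = -212.0000; (r_i+r_j)·cross = 25.5·-212.0000 = -5406.0000
edge 2: (17.5,8.5)→(20,27.5)  cross = 17.5·27.5 − 20·8.5 = 311.2500; (r_i+r_j)·cross = 37.5·311.2500 = 11671.8750
edge 3: (20,27.5)→(6,36.5)  cross = 20·36.5 − 6·27.5 = 565.0000; (r_i+r_j)·cross = 26·565.0000 = 14690.0000
edge 4: (6,36.5)→(3,22.5)  cross = 6·22.5 − 3·36.5 = 25.5000; (r_i+r_j)·cross = 9·25.5000 = 229.5000
Σcross = 557.7500 → A = |Σcross|/2 = 278.8750 mm²
Σ(r_i+r_j)·cross = 19733.3750 → first moment M = |Σ|/6 = 3288.8958
R_c = M/A = 3288.8958/278.8750 = 11.7934 mm
θ = 312° = 5.445427 rad
V = θ·R_c·A = 5.445427·11.7934·278.8750 = 17909.443 mm³

Volume = 17909.443 mm³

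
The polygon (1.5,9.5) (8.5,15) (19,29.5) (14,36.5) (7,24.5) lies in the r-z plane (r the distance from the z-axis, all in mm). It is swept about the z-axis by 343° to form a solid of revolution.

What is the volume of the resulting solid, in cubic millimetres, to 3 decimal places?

Volume = 9800.366 mm³

Profile (r,z), 5 vertices: (1.5,9.5) (8.5,15) (19,29.5) (14,36.5) (7,24.5)
edge 0: (1.5,9.5)→(8.5,15)  cross = 1.5·15 − 8.5·9.5 = -58.2500; (r_i+r_j)·cross = 10·-58.2500 = -582.5000
edge 1: (8.5,15)→(19,29.5)  cross = 8.5·29.5 − 19·15 = -34.2500; (r_i+r_j)·cross = 27.5·-34.2500 = -941.8750
edge 2: (19,29.5)→(14,36.5)  cross = 19·36.5 − 14·29.5 = 280.5000; (r_i+r_j)·cross = 33·280.5000 = 9256.5000
edge 3: (14,36.5)→(7,24.5)  cross = 14·24.5 − 7·36.5 = 87.5000; (r_i+r_j)·cross = 21·87.5000 = 1837.5000
edge 4: (7,24.5)→(1.5,9.5)  cross = 7·9.5 − 1.5·24.5 = 29.7500; (r_i+r_j)·cross = 8.5·29.7500 = 252.8750
Σcross = 305.2500 → A = |Σcross|/2 = 152.6250 mm²
Σ(r_i+r_j)·cross = 9822.5000 → first moment M = |Σ|/6 = 1637.0833
R_c = M/A = 1637.0833/152.6250 = 10.7262 mm
θ = 343° = 5.986479 rad
V = θ·R_c·A = 5.986479·10.7262·152.6250 = 9800.366 mm³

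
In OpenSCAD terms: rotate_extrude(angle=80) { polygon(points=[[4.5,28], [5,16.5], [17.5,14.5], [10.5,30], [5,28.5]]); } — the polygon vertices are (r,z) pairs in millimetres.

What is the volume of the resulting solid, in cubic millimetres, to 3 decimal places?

Profile (r,z), 5 vertices: (4.5,28) (5,16.5) (17.5,14.5) (10.5,30) (5,28.5)
edge 0: (4.5,28)→(5,16.5)  cross = 4.5·16.5 − 5·28 = -65.7500; (r_i+r_j)·cross = 9.5·-65.7500 = -624.6250
edge 1: (5,16.5)→(17.5,14.5)  cross = 5·14.5 − 17.5·16.5 = -216.2500; (r_i+r_j)·cross = 22.5·-216.2500 = -4865.6250
edge 2: (17.5,14.5)→(10.5,30)  cross = 17.5·30 − 10.5·14.5 = 372.7500; (r_i+r_j)·cross = 28·372.7500 = 10437.0000
edge 3: (10.5,30)→(5,28.5)  cross = 10.5·28.5 − 5·30 = 149.2500; (r_i+r_j)·cross = 15.5·149.2500 = 2313.3750
edge 4: (5,28.5)→(4.5,28)  cross = 5·28 − 4.5·28.5 = 11.7500; (r_i+r_j)·cross = 9.5·11.7500 = 111.6250
Σcross = 251.7500 → A = |Σcross|/2 = 125.8750 mm²
Σ(r_i+r_j)·cross = 7371.7500 → first moment M = |Σ|/6 = 1228.6250
R_c = M/A = 1228.6250/125.8750 = 9.7607 mm
θ = 80° = 1.396263 rad
V = θ·R_c·A = 1.396263·9.7607·125.8750 = 1715.484 mm³

Volume = 1715.484 mm³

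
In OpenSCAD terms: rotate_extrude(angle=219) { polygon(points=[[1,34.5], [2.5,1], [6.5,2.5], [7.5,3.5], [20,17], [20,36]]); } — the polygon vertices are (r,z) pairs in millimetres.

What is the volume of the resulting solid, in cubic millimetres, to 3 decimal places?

Profile (r,z), 6 vertices: (1,34.5) (2.5,1) (6.5,2.5) (7.5,3.5) (20,17) (20,36)
edge 0: (1,34.5)→(2.5,1)  cross = 1·1 − 2.5·34.5 = -85.2500; (r_i+r_j)·cross = 3.5·-85.2500 = -298.3750
edge 1: (2.5,1)→(6.5,2.5)  cross = 2.5·2.5 − 6.5·1 = -0.2500; (r_i+r_j)·cross = 9·-0.2500 = -2.2500
edge 2: (6.5,2.5)→(7.5,3.5)  cross = 6.5·3.5 − 7.5·2.5 = 4.0000; (r_i+r_j)·cross = 14·4.0000 = 56.0000
edge 3: (7.5,3.5)→(20,17)  cross = 7.5·17 − 20·3.5 = 57.5000; (r_i+r_j)·cross = 27.5·57.5000 = 1581.2500
edge 4: (20,17)→(20,36)  cross = 20·36 − 20·17 = 380.0000; (r_i+r_j)·cross = 40·380.0000 = 15200.0000
edge 5: (20,36)→(1,34.5)  cross = 20·34.5 − 1·36 = 654.0000; (r_i+r_j)·cross = 21·654.0000 = 13734.0000
Σcross = 1010.0000 → A = |Σcross|/2 = 505.0000 mm²
Σ(r_i+r_j)·cross = 30270.6250 → first moment M = |Σ|/6 = 5045.1042
R_c = M/A = 5045.1042/505.0000 = 9.9903 mm
θ = 219° = 3.822271 rad
V = θ·R_c·A = 3.822271·9.9903·505.0000 = 19283.756 mm³

Volume = 19283.756 mm³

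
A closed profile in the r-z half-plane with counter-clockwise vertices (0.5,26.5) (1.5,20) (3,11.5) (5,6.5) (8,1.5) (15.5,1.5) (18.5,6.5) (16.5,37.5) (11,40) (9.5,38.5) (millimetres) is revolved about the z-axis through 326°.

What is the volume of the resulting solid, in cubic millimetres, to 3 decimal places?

Volume = 29998.145 mm³

Profile (r,z), 10 vertices: (0.5,26.5) (1.5,20) (3,11.5) (5,6.5) (8,1.5) (15.5,1.5) (18.5,6.5) (16.5,37.5) (11,40) (9.5,38.5)
edge 0: (0.5,26.5)→(1.5,20)  cross = 0.5·20 − 1.5·26.5 = -29.7500; (r_i+r_j)·cross = 2·-29.7500 = -59.5000
edge 1: (1.5,20)→(3,11.5)  cross = 1.5·11.5 − 3·20 = -42.7500; (r_i+r_j)·cross = 4.5·-42.7500 = -192.3750
edge 2: (3,11.5)→(5,6.5)  cross = 3·6.5 − 5·11.5 = -38.0000; (r_i+r_j)·cross = 8·-38.0000 = -304.0000
edge 3: (5,6.5)→(8,1.5)  cross = 5·1.5 − 8·6.5 = -44.5000; (r_i+r_j)·cross = 13·-44.5000 = -578.5000
edge 4: (8,1.5)→(15.5,1.5)  cross = 8·1.5 − 15.5·1.5 = -11.2500; (r_i+r_j)·cross = 23.5·-11.2500 = -264.3750
edge 5: (15.5,1.5)→(18.5,6.5)  cross = 15.5·6.5 − 18.5·1.5 = 73.0000; (r_i+r_j)·cross = 34·73.0000 = 2482.0000
edge 6: (18.5,6.5)→(16.5,37.5)  cross = 18.5·37.5 − 16.5·6.5 = 586.5000; (r_i+r_j)·cross = 35·586.5000 = 20527.5000
edge 7: (16.5,37.5)→(11,40)  cross = 16.5·40 − 11·37.5 = 247.5000; (r_i+r_j)·cross = 27.5·247.5000 = 6806.2500
edge 8: (11,40)→(9.5,38.5)  cross = 11·38.5 − 9.5·40 = 43.5000; (r_i+r_j)·cross = 20.5·43.5000 = 891.7500
edge 9: (9.5,38.5)→(0.5,26.5)  cross = 9.5·26.5 − 0.5·38.5 = 232.5000; (r_i+r_j)·cross = 10·232.5000 = 2325.0000
Σcross = 1016.7500 → A = |Σcross|/2 = 508.3750 mm²
Σ(r_i+r_j)·cross = 31633.7500 → first moment M = |Σ|/6 = 5272.2917
R_c = M/A = 5272.2917/508.3750 = 10.3709 mm
θ = 326° = 5.689773 rad
V = θ·R_c·A = 5.689773·10.3709·508.3750 = 29998.145 mm³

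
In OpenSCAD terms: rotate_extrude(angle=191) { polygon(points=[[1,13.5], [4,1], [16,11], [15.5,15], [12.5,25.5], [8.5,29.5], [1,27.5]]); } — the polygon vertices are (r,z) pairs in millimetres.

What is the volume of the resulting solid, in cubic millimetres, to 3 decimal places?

Profile (r,z), 7 vertices: (1,13.5) (4,1) (16,11) (15.5,15) (12.5,25.5) (8.5,29.5) (1,27.5)
edge 0: (1,13.5)→(4,1)  cross = 1·1 − 4·13.5 = -53.0000; (r_i+r_j)·cross = 5·-53.0000 = -265.0000
edge 1: (4,1)→(16,11)  cross = 4·11 − 16·1 = 28.0000; (r_i+r_j)·cross = 20·28.0000 = 560.0000
edge 2: (16,11)→(15.5,15)  cross = 16·15 − 15.5·11 = 69.5000; (r_i+r_j)·cross = 31.5·69.5000 = 2189.2500
edge 3: (15.5,15)→(12.5,25.5)  cross = 15.5·25.5 − 12.5·15 = 207.7500; (r_i+r_j)·cross = 28·207.7500 = 5817.0000
edge 4: (12.5,25.5)→(8.5,29.5)  cross = 12.5·29.5 − 8.5·25.5 = 152.0000; (r_i+r_j)·cross = 21·152.0000 = 3192.0000
edge 5: (8.5,29.5)→(1,27.5)  cross = 8.5·27.5 − 1·29.5 = 204.2500; (r_i+r_j)·cross = 9.5·204.2500 = 1940.3750
edge 6: (1,27.5)→(1,13.5)  cross = 1·13.5 − 1·27.5 = -14.0000; (r_i+r_j)·cross = 2·-14.0000 = -28.0000
Σcross = 594.5000 → A = |Σcross|/2 = 297.2500 mm²
Σ(r_i+r_j)·cross = 13405.6250 → first moment M = |Σ|/6 = 2234.2708
R_c = M/A = 2234.2708/297.2500 = 7.5165 mm
θ = 191° = 3.333579 rad
V = θ·R_c·A = 3.333579·7.5165·297.2500 = 7448.118 mm³

Volume = 7448.118 mm³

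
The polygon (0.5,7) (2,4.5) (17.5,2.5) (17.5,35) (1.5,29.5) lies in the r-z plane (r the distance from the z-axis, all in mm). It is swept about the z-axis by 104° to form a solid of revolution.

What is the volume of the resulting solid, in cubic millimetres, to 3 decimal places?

Profile (r,z), 5 vertices: (0.5,7) (2,4.5) (17.5,2.5) (17.5,35) (1.5,29.5)
edge 0: (0.5,7)→(2,4.5)  cross = 0.5·4.5 − 2·7 = -11.7500; (r_i+r_j)·cross = 2.5·-11.7500 = -29.3750
edge 1: (2,4.5)→(17.5,2.5)  cross = 2·2.5 − 17.5·4.5 = -73.7500; (r_i+r_j)·cross = 19.5·-73.7500 = -1438.1250
edge 2: (17.5,2.5)→(17.5,35)  cross = 17.5·35 − 17.5·2.5 = 568.7500; (r_i+r_j)·cross = 35·568.7500 = 19906.2500
edge 3: (17.5,35)→(1.5,29.5)  cross = 17.5·29.5 − 1.5·35 = 463.7500; (r_i+r_j)·cross = 19·463.7500 = 8811.2500
edge 4: (1.5,29.5)→(0.5,7)  cross = 1.5·7 − 0.5·29.5 = -4.2500; (r_i+r_j)·cross = 2·-4.2500 = -8.5000
Σcross = 942.7500 → A = |Σcross|/2 = 471.3750 mm²
Σ(r_i+r_j)·cross = 27241.5000 → first moment M = |Σ|/6 = 4540.2500
R_c = M/A = 4540.2500/471.3750 = 9.6319 mm
θ = 104° = 1.815142 rad
V = θ·R_c·A = 1.815142·9.6319·471.3750 = 8241.200 mm³

Volume = 8241.200 mm³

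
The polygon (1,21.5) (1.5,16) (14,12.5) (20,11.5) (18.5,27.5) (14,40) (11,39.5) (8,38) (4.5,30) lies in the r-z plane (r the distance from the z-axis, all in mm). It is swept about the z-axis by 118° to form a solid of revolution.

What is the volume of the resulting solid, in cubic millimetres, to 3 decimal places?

Volume = 8329.344 mm³

Profile (r,z), 9 vertices: (1,21.5) (1.5,16) (14,12.5) (20,11.5) (18.5,27.5) (14,40) (11,39.5) (8,38) (4.5,30)
edge 0: (1,21.5)→(1.5,16)  cross = 1·16 − 1.5·21.5 = -16.2500; (r_i+r_j)·cross = 2.5·-16.2500 = -40.6250
edge 1: (1.5,16)→(14,12.5)  cross = 1.5·12.5 − 14·16 = -205.2500; (r_i+r_j)·cross = 15.5·-205.2500 = -3181.3750
edge 2: (14,12.5)→(20,11.5)  cross = 14·11.5 − 20·12.5 = -89.0000; (r_i+r_j)·cross = 34·-89.0000 = -3026.0000
edge 3: (20,11.5)→(18.5,27.5)  cross = 20·27.5 − 18.5·11.5 = 337.2500; (r_i+r_j)·cross = 38.5·337.2500 = 12984.1250
edge 4: (18.5,27.5)→(14,40)  cross = 18.5·40 − 14·27.5 = 355.0000; (r_i+r_j)·cross = 32.5·355.0000 = 11537.5000
edge 5: (14,40)→(11,39.5)  cross = 14·39.5 − 11·40 = 113.0000; (r_i+r_j)·cross = 25·113.0000 = 2825.0000
edge 6: (11,39.5)→(8,38)  cross = 11·38 − 8·39.5 = 102.0000; (r_i+r_j)·cross = 19·102.0000 = 1938.0000
edge 7: (8,38)→(4.5,30)  cross = 8·30 − 4.5·38 = 69.0000; (r_i+r_j)·cross = 12.5·69.0000 = 862.5000
edge 8: (4.5,30)→(1,21.5)  cross = 4.5·21.5 − 1·30 = 66.7500; (r_i+r_j)·cross = 5.5·66.7500 = 367.1250
Σcross = 732.5000 → A = |Σcross|/2 = 366.2500 mm²
Σ(r_i+r_j)·cross = 24266.2500 → first moment M = |Σ|/6 = 4044.3750
R_c = M/A = 4044.3750/366.2500 = 11.0427 mm
θ = 118° = 2.059489 rad
V = θ·R_c·A = 2.059489·11.0427·366.2500 = 8329.344 mm³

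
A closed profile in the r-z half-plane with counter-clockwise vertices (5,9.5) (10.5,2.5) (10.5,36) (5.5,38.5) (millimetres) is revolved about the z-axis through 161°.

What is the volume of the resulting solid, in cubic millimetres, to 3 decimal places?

Volume = 3681.894 mm³

Profile (r,z), 4 vertices: (5,9.5) (10.5,2.5) (10.5,36) (5.5,38.5)
edge 0: (5,9.5)→(10.5,2.5)  cross = 5·2.5 − 10.5·9.5 = -87.2500; (r_i+r_j)·cross = 15.5·-87.2500 = -1352.3750
edge 1: (10.5,2.5)→(10.5,36)  cross = 10.5·36 − 10.5·2.5 = 351.7500; (r_i+r_j)·cross = 21·351.7500 = 7386.7500
edge 2: (10.5,36)→(5.5,38.5)  cross = 10.5·38.5 − 5.5·36 = 206.2500; (r_i+r_j)·cross = 16·206.2500 = 3300.0000
edge 3: (5.5,38.5)→(5,9.5)  cross = 5.5·9.5 − 5·38.5 = -140.2500; (r_i+r_j)·cross = 10.5·-140.2500 = -1472.6250
Σcross = 330.5000 → A = |Σcross|/2 = 165.2500 mm²
Σ(r_i+r_j)·cross = 7861.7500 → first moment M = |Σ|/6 = 1310.2917
R_c = M/A = 1310.2917/165.2500 = 7.9291 mm
θ = 161° = 2.809980 rad
V = θ·R_c·A = 2.809980·7.9291·165.2500 = 3681.894 mm³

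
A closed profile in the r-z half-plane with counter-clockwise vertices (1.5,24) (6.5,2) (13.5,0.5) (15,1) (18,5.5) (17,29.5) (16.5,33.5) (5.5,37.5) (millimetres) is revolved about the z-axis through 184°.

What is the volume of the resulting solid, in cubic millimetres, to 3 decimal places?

Volume = 15401.033 mm³

Profile (r,z), 8 vertices: (1.5,24) (6.5,2) (13.5,0.5) (15,1) (18,5.5) (17,29.5) (16.5,33.5) (5.5,37.5)
edge 0: (1.5,24)→(6.5,2)  cross = 1.5·2 − 6.5·24 = -153.0000; (r_i+r_j)·cross = 8·-153.0000 = -1224.0000
edge 1: (6.5,2)→(13.5,0.5)  cross = 6.5·0.5 − 13.5·2 = -23.7500; (r_i+r_j)·cross = 20·-23.7500 = -475.0000
edge 2: (13.5,0.5)→(15,1)  cross = 13.5·1 − 15·0.5 = 6.0000; (r_i+r_j)·cross = 28.5·6.0000 = 171.0000
edge 3: (15,1)→(18,5.5)  cross = 15·5.5 − 18·1 = 64.5000; (r_i+r_j)·cross = 33·64.5000 = 2128.5000
edge 4: (18,5.5)→(17,29.5)  cross = 18·29.5 − 17·5.5 = 437.5000; (r_i+r_j)·cross = 35·437.5000 = 15312.5000
edge 5: (17,29.5)→(16.5,33.5)  cross = 17·33.5 − 16.5·29.5 = 82.7500; (r_i+r_j)·cross = 33.5·82.7500 = 2772.1250
edge 6: (16.5,33.5)→(5.5,37.5)  cross = 16.5·37.5 − 5.5·33.5 = 434.5000; (r_i+r_j)·cross = 22·434.5000 = 9559.0000
edge 7: (5.5,37.5)→(1.5,24)  cross = 5.5·24 − 1.5·37.5 = 75.7500; (r_i+r_j)·cross = 7·75.7500 = 530.2500
Σcross = 924.2500 → A = |Σcross|/2 = 462.1250 mm²
Σ(r_i+r_j)·cross = 28774.3750 → first moment M = |Σ|/6 = 4795.7292
R_c = M/A = 4795.7292/462.1250 = 10.3776 mm
θ = 184° = 3.211406 rad
V = θ·R_c·A = 3.211406·10.3776·462.1250 = 15401.033 mm³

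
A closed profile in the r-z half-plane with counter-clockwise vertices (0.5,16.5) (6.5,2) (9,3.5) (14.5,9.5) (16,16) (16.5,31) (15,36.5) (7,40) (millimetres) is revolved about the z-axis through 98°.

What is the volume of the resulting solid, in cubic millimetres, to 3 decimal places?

Profile (r,z), 8 vertices: (0.5,16.5) (6.5,2) (9,3.5) (14.5,9.5) (16,16) (16.5,31) (15,36.5) (7,40)
edge 0: (0.5,16.5)→(6.5,2)  cross = 0.5·2 − 6.5·16.5 = -106.2500; (r_i+r_j)·cross = 7·-106.2500 = -743.7500
edge 1: (6.5,2)→(9,3.5)  cross = 6.5·3.5 − 9·2 = 4.7500; (r_i+r_j)·cross = 15.5·4.7500 = 73.6250
edge 2: (9,3.5)→(14.5,9.5)  cross = 9·9.5 − 14.5·3.5 = 34.7500; (r_i+r_j)·cross = 23.5·34.7500 = 816.6250
edge 3: (14.5,9.5)→(16,16)  cross = 14.5·16 − 16·9.5 = 80.0000; (r_i+r_j)·cross = 30.5·80.0000 = 2440.0000
edge 4: (16,16)→(16.5,31)  cross = 16·31 − 16.5·16 = 232.0000; (r_i+r_j)·cross = 32.5·232.0000 = 7540.0000
edge 5: (16.5,31)→(15,36.5)  cross = 16.5·36.5 − 15·31 = 137.2500; (r_i+r_j)·cross = 31.5·137.2500 = 4323.3750
edge 6: (15,36.5)→(7,40)  cross = 15·40 − 7·36.5 = 344.5000; (r_i+r_j)·cross = 22·344.5000 = 7579.0000
edge 7: (7,40)→(0.5,16.5)  cross = 7·16.5 − 0.5·40 = 95.5000; (r_i+r_j)·cross = 7.5·95.5000 = 716.2500
Σcross = 822.5000 → A = |Σcross|/2 = 411.2500 mm²
Σ(r_i+r_j)·cross = 22745.1250 → first moment M = |Σ|/6 = 3790.8542
R_c = M/A = 3790.8542/411.2500 = 9.2179 mm
θ = 98° = 1.710423 rad
V = θ·R_c·A = 1.710423·9.2179·411.2500 = 6483.963 mm³

Volume = 6483.963 mm³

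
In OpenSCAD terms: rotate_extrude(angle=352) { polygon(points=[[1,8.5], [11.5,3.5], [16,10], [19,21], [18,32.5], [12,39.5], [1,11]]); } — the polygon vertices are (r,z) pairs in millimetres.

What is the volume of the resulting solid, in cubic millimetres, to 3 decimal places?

Profile (r,z), 7 vertices: (1,8.5) (11.5,3.5) (16,10) (19,21) (18,32.5) (12,39.5) (1,11)
edge 0: (1,8.5)→(11.5,3.5)  cross = 1·3.5 − 11.5·8.5 = -94.2500; (r_i+r_j)·cross = 12.5·-94.2500 = -1178.1250
edge 1: (11.5,3.5)→(16,10)  cross = 11.5·10 − 16·3.5 = 59.0000; (r_i+r_j)·cross = 27.5·59.0000 = 1622.5000
edge 2: (16,10)→(19,21)  cross = 16·21 − 19·10 = 146.0000; (r_i+r_j)·cross = 35·146.0000 = 5110.0000
edge 3: (19,21)→(18,32.5)  cross = 19·32.5 − 18·21 = 239.5000; (r_i+r_j)·cross = 37·239.5000 = 8861.5000
edge 4: (18,32.5)→(12,39.5)  cross = 18·39.5 − 12·32.5 = 321.0000; (r_i+r_j)·cross = 30·321.0000 = 9630.0000
edge 5: (12,39.5)→(1,11)  cross = 12·11 − 1·39.5 = 92.5000; (r_i+r_j)·cross = 13·92.5000 = 1202.5000
edge 6: (1,11)→(1,8.5)  cross = 1·8.5 − 1·11 = -2.5000; (r_i+r_j)·cross = 2·-2.5000 = -5.0000
Σcross = 761.2500 → A = |Σcross|/2 = 380.6250 mm²
Σ(r_i+r_j)·cross = 25243.3750 → first moment M = |Σ|/6 = 4207.2292
R_c = M/A = 4207.2292/380.6250 = 11.0535 mm
θ = 352° = 6.143559 rad
V = θ·R_c·A = 6.143559·11.0535·380.6250 = 25847.360 mm³

Volume = 25847.360 mm³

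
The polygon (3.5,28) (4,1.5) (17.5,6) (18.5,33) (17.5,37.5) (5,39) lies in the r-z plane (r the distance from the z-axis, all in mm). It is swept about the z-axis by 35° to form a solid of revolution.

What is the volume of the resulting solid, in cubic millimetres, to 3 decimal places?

Volume = 3186.400 mm³

Profile (r,z), 6 vertices: (3.5,28) (4,1.5) (17.5,6) (18.5,33) (17.5,37.5) (5,39)
edge 0: (3.5,28)→(4,1.5)  cross = 3.5·1.5 − 4·28 = -106.7500; (r_i+r_j)·cross = 7.5·-106.7500 = -800.6250
edge 1: (4,1.5)→(17.5,6)  cross = 4·6 − 17.5·1.5 = -2.2500; (r_i+r_j)·cross = 21.5·-2.2500 = -48.3750
edge 2: (17.5,6)→(18.5,33)  cross = 17.5·33 − 18.5·6 = 466.5000; (r_i+r_j)·cross = 36·466.5000 = 16794.0000
edge 3: (18.5,33)→(17.5,37.5)  cross = 18.5·37.5 − 17.5·33 = 116.2500; (r_i+r_j)·cross = 36·116.2500 = 4185.0000
edge 4: (17.5,37.5)→(5,39)  cross = 17.5·39 − 5·37.5 = 495.0000; (r_i+r_j)·cross = 22.5·495.0000 = 11137.5000
edge 5: (5,39)→(3.5,28)  cross = 5·28 − 3.5·39 = 3.5000; (r_i+r_j)·cross = 8.5·3.5000 = 29.7500
Σcross = 972.2500 → A = |Σcross|/2 = 486.1250 mm²
Σ(r_i+r_j)·cross = 31297.2500 → first moment M = |Σ|/6 = 5216.2083
R_c = M/A = 5216.2083/486.1250 = 10.7302 mm
θ = 35° = 0.610865 rad
V = θ·R_c·A = 0.610865·10.7302·486.1250 = 3186.400 mm³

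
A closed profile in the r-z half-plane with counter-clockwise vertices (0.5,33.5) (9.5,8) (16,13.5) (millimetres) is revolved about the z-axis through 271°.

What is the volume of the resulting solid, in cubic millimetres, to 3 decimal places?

Volume = 4411.760 mm³

Profile (r,z), 3 vertices: (0.5,33.5) (9.5,8) (16,13.5)
edge 0: (0.5,33.5)→(9.5,8)  cross = 0.5·8 − 9.5·33.5 = -314.2500; (r_i+r_j)·cross = 10·-314.2500 = -3142.5000
edge 1: (9.5,8)→(16,13.5)  cross = 9.5·13.5 − 16·8 = 0.2500; (r_i+r_j)·cross = 25.5·0.2500 = 6.3750
edge 2: (16,13.5)→(0.5,33.5)  cross = 16·33.5 − 0.5·13.5 = 529.2500; (r_i+r_j)·cross = 16.5·529.2500 = 8732.6250
Σcross = 215.2500 → A = |Σcross|/2 = 107.6250 mm²
Σ(r_i+r_j)·cross = 5596.5000 → first moment M = |Σ|/6 = 932.7500
R_c = M/A = 932.7500/107.6250 = 8.6667 mm
θ = 271° = 4.729842 rad
V = θ·R_c·A = 4.729842·8.6667·107.6250 = 4411.760 mm³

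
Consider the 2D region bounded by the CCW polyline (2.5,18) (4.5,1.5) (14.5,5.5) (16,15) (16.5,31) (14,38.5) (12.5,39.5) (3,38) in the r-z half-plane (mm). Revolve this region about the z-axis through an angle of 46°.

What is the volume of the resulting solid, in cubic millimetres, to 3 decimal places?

Profile (r,z), 8 vertices: (2.5,18) (4.5,1.5) (14.5,5.5) (16,15) (16.5,31) (14,38.5) (12.5,39.5) (3,38)
edge 0: (2.5,18)→(4.5,1.5)  cross = 2.5·1.5 − 4.5·18 = -77.2500; (r_i+r_j)·cross = 7·-77.2500 = -540.7500
edge 1: (4.5,1.5)→(14.5,5.5)  cross = 4.5·5.5 − 14.5·1.5 = 3.0000; (r_i+r_j)·cross = 19·3.0000 = 57.0000
edge 2: (14.5,5.5)→(16,15)  cross = 14.5·15 − 16·5.5 = 129.5000; (r_i+r_j)·cross = 30.5·129.5000 = 3949.7500
edge 3: (16,15)→(16.5,31)  cross = 16·31 − 16.5·15 = 248.5000; (r_i+r_j)·cross = 32.5·248.5000 = 8076.2500
edge 4: (16.5,31)→(14,38.5)  cross = 16.5·38.5 − 14·31 = 201.2500; (r_i+r_j)·cross = 30.5·201.2500 = 6138.1250
edge 5: (14,38.5)→(12.5,39.5)  cross = 14·39.5 − 12.5·38.5 = 71.7500; (r_i+r_j)·cross = 26.5·71.7500 = 1901.3750
edge 6: (12.5,39.5)→(3,38)  cross = 12.5·38 − 3·39.5 = 356.5000; (r_i+r_j)·cross = 15.5·356.5000 = 5525.7500
edge 7: (3,38)→(2.5,18)  cross = 3·18 − 2.5·38 = -41.0000; (r_i+r_j)·cross = 5.5·-41.0000 = -225.5000
Σcross = 892.2500 → A = |Σcross|/2 = 446.1250 mm²
Σ(r_i+r_j)·cross = 24882.0000 → first moment M = |Σ|/6 = 4147.0000
R_c = M/A = 4147.0000/446.1250 = 9.2956 mm
θ = 46° = 0.802851 rad
V = θ·R_c·A = 0.802851·9.2956·446.1250 = 3329.425 mm³

Volume = 3329.425 mm³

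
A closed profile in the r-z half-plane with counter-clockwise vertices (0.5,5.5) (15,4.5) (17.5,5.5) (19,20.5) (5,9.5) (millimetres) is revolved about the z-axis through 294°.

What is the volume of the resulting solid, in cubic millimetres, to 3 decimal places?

Volume = 8684.885 mm³

Profile (r,z), 5 vertices: (0.5,5.5) (15,4.5) (17.5,5.5) (19,20.5) (5,9.5)
edge 0: (0.5,5.5)→(15,4.5)  cross = 0.5·4.5 − 15·5.5 = -80.2500; (r_i+r_j)·cross = 15.5·-80.2500 = -1243.8750
edge 1: (15,4.5)→(17.5,5.5)  cross = 15·5.5 − 17.5·4.5 = 3.7500; (r_i+r_j)·cross = 32.5·3.7500 = 121.8750
edge 2: (17.5,5.5)→(19,20.5)  cross = 17.5·20.5 − 19·5.5 = 254.2500; (r_i+r_j)·cross = 36.5·254.2500 = 9280.1250
edge 3: (19,20.5)→(5,9.5)  cross = 19·9.5 − 5·20.5 = 78.0000; (r_i+r_j)·cross = 24·78.0000 = 1872.0000
edge 4: (5,9.5)→(0.5,5.5)  cross = 5·5.5 − 0.5·9.5 = 22.7500; (r_i+r_j)·cross = 5.5·22.7500 = 125.1250
Σcross = 278.5000 → A = |Σcross|/2 = 139.2500 mm²
Σ(r_i+r_j)·cross = 10155.2500 → first moment M = |Σ|/6 = 1692.5417
R_c = M/A = 1692.5417/139.2500 = 12.1547 mm
θ = 294° = 5.131268 rad
V = θ·R_c·A = 5.131268·12.1547·139.2500 = 8684.885 mm³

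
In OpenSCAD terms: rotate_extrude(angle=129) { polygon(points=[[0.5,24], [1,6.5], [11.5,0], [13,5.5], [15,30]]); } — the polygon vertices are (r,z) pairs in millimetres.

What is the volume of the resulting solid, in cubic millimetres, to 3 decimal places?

Profile (r,z), 5 vertices: (0.5,24) (1,6.5) (11.5,0) (13,5.5) (15,30)
edge 0: (0.5,24)→(1,6.5)  cross = 0.5·6.5 − 1·24 = -20.7500; (r_i+r_j)·cross = 1.5·-20.7500 = -31.1250
edge 1: (1,6.5)→(11.5,0)  cross = 1·0 − 11.5·6.5 = -74.7500; (r_i+r_j)·cross = 12.5·-74.7500 = -934.3750
edge 2: (11.5,0)→(13,5.5)  cross = 11.5·5.5 − 13·0 = 63.2500; (r_i+r_j)·cross = 24.5·63.2500 = 1549.6250
edge 3: (13,5.5)→(15,30)  cross = 13·30 − 15·5.5 = 307.5000; (r_i+r_j)·cross = 28·307.5000 = 8610.0000
edge 4: (15,30)→(0.5,24)  cross = 15·24 − 0.5·30 = 345.0000; (r_i+r_j)·cross = 15.5·345.0000 = 5347.5000
Σcross = 620.2500 → A = |Σcross|/2 = 310.1250 mm²
Σ(r_i+r_j)·cross = 14541.6250 → first moment M = |Σ|/6 = 2423.6042
R_c = M/A = 2423.6042/310.1250 = 7.8149 mm
θ = 129° = 2.251475 rad
V = θ·R_c·A = 2.251475·7.8149·310.1250 = 5456.684 mm³

Volume = 5456.684 mm³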